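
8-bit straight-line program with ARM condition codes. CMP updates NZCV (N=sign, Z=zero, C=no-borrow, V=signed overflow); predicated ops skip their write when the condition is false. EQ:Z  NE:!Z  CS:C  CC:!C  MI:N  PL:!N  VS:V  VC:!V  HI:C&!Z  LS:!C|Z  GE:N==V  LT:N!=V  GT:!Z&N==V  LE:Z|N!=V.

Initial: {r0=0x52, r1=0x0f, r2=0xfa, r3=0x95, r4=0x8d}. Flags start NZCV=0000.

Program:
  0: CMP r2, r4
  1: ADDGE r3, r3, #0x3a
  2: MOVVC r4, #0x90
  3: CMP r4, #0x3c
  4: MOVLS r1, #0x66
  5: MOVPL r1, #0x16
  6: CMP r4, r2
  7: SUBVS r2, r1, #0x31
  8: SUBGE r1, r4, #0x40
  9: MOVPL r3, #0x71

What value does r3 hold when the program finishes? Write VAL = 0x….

VAL = 0xcf

0: ✓ CMP  NZCV=0010
1: ✓ ADDGE  r3←0xcf
2: ✓ MOVVC  r4←0x90
3: ✓ CMP  NZCV=0011
4: · MOVLS
5: ✓ MOVPL  r1←0x16
6: ✓ CMP  NZCV=1000
7: · SUBVS
8: · SUBGE
9: · MOVPL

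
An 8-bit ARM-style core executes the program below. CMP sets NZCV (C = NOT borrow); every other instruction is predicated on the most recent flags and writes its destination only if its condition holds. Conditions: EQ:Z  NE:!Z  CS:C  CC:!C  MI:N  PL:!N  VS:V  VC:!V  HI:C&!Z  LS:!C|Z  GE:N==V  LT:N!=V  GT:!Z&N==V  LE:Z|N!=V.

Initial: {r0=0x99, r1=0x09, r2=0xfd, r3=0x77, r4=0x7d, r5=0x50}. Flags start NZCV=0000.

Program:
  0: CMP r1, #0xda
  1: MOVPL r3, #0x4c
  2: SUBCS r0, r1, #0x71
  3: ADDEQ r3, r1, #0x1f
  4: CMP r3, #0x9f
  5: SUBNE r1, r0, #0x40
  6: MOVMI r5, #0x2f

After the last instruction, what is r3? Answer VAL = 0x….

VAL = 0x4c

0: ✓ CMP  NZCV=0000
1: ✓ MOVPL  r3←0x4c
2: · SUBCS
3: · ADDEQ
4: ✓ CMP  NZCV=1001
5: ✓ SUBNE  r1←0x59
6: ✓ MOVMI  r5←0x2f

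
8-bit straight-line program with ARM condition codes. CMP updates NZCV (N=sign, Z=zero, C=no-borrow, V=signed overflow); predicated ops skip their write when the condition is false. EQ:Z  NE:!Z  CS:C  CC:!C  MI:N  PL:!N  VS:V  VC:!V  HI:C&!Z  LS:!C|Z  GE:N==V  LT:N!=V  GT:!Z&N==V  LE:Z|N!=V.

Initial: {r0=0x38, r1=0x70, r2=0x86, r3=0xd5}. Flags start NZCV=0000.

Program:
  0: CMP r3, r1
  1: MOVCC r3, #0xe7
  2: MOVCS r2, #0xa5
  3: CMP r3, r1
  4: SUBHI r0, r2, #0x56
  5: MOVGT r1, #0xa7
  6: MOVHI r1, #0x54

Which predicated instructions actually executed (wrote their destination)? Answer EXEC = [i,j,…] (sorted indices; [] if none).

EXEC = [2,4,6]

[0] flags=0011 → (cmp)
[1] flags=0011 CC?F → skip
[2] flags=0011 CS?T → r2=0xa5
[3] flags=0011 → (cmp)
[4] flags=0011 HI?T → r0=0x4f
[5] flags=0011 GT?F → skip
[6] flags=0011 HI?T → r1=0x54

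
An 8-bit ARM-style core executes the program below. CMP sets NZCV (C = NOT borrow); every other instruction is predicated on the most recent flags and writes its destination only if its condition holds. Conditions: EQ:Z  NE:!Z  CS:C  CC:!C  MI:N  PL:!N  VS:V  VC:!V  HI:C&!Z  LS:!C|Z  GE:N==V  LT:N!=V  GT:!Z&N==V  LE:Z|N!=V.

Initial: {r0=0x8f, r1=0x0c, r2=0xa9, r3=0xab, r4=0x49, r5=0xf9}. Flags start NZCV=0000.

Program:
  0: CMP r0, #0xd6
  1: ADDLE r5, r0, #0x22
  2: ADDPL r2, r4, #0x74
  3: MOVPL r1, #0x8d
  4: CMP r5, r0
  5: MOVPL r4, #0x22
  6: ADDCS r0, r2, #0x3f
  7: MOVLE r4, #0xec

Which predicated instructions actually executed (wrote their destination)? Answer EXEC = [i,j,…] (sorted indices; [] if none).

0: ✓ CMP  NZCV=1000
1: ✓ ADDLE  r5←0xb1
2: · ADDPL
3: · MOVPL
4: ✓ CMP  NZCV=0010
5: ✓ MOVPL  r4←0x22
6: ✓ ADDCS  r0←0xe8
7: · MOVLE

EXEC = [1,5,6]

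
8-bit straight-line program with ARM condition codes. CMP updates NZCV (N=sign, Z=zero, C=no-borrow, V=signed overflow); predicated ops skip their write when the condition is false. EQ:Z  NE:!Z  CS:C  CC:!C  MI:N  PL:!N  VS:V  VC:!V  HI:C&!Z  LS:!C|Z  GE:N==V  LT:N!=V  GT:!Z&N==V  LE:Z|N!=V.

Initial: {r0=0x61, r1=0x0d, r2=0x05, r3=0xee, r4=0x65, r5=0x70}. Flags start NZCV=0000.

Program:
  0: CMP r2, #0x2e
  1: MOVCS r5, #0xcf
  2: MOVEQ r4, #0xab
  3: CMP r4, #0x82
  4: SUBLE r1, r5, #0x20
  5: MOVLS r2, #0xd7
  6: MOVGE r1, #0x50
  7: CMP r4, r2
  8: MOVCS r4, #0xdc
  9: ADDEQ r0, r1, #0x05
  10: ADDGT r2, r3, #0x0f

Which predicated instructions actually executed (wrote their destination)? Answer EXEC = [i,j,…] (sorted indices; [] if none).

EXEC = [5,6,10]

0: ✓ CMP  NZCV=1000
1: · MOVCS
2: · MOVEQ
3: ✓ CMP  NZCV=1001
4: · SUBLE
5: ✓ MOVLS  r2←0xd7
6: ✓ MOVGE  r1←0x50
7: ✓ CMP  NZCV=1001
8: · MOVCS
9: · ADDEQ
10: ✓ ADDGT  r2←0xfd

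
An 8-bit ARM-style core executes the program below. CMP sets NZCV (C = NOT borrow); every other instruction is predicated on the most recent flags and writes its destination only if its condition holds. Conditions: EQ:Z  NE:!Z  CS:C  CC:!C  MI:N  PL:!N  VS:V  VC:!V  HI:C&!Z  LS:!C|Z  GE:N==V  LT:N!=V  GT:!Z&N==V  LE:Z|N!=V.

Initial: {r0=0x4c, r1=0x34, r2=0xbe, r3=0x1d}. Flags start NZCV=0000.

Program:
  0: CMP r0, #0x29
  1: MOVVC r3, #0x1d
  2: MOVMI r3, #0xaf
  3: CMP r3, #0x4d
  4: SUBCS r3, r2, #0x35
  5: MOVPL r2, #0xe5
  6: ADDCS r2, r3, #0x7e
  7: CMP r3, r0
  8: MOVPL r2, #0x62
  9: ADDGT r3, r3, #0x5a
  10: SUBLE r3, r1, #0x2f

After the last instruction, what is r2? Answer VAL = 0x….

VAL = 0xbe

0: ✓ CMP  NZCV=0010
1: ✓ MOVVC  r3←0x1d
2: · MOVMI
3: ✓ CMP  NZCV=1000
4: · SUBCS
5: · MOVPL
6: · ADDCS
7: ✓ CMP  NZCV=1000
8: · MOVPL
9: · ADDGT
10: ✓ SUBLE  r3←0x05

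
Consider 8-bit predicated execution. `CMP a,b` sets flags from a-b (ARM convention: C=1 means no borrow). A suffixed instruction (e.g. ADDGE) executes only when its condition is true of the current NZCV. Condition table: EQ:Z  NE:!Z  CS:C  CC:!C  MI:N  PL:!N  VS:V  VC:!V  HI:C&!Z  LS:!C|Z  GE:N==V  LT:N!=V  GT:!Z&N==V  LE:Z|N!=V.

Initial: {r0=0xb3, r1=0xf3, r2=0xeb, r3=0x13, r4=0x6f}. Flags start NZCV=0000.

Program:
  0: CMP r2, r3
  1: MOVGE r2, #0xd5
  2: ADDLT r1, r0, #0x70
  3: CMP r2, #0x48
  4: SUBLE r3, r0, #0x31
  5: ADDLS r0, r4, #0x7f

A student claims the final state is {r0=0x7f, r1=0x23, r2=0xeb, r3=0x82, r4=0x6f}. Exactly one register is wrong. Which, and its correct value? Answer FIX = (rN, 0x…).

0: ✓ CMP  NZCV=1010
1: · MOVGE
2: ✓ ADDLT  r1←0x23
3: ✓ CMP  NZCV=1010
4: ✓ SUBLE  r3←0x82
5: · ADDLS

FIX = (r0, 0xb3)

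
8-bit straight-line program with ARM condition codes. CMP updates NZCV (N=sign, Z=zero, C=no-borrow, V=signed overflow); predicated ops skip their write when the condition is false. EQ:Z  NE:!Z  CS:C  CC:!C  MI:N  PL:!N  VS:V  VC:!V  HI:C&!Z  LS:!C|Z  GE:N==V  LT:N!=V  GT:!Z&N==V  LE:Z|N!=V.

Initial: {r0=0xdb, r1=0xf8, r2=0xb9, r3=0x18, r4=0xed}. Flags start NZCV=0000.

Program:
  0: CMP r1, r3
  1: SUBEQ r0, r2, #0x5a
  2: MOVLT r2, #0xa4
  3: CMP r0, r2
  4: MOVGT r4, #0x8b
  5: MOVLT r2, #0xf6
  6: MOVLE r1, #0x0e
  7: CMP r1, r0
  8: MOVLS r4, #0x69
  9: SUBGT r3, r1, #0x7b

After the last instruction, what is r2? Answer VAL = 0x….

VAL = 0xa4

[0] flags=1010 → (cmp)
[1] flags=1010 EQ?F → skip
[2] flags=1010 LT?T → r2=0xa4
[3] flags=0010 → (cmp)
[4] flags=0010 GT?T → r4=0x8b
[5] flags=0010 LT?F → skip
[6] flags=0010 LE?F → skip
[7] flags=0010 → (cmp)
[8] flags=0010 LS?F → skip
[9] flags=0010 GT?T → r3=0x7d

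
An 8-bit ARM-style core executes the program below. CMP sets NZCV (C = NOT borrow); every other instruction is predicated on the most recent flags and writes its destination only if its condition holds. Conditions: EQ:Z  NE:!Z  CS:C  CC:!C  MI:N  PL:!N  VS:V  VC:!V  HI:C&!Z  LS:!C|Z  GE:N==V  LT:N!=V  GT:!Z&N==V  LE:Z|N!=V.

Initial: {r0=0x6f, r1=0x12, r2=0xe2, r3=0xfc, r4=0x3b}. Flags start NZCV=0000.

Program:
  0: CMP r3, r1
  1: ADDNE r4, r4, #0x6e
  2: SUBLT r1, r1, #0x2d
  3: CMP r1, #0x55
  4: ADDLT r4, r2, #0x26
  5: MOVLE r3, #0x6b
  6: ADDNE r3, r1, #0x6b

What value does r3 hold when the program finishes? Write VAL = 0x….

VAL = 0x50

[0] flags=1010 → (cmp)
[1] flags=1010 NE?T → r4=0xa9
[2] flags=1010 LT?T → r1=0xe5
[3] flags=1010 → (cmp)
[4] flags=1010 LT?T → r4=0x08
[5] flags=1010 LE?T → r3=0x6b
[6] flags=1010 NE?T → r3=0x50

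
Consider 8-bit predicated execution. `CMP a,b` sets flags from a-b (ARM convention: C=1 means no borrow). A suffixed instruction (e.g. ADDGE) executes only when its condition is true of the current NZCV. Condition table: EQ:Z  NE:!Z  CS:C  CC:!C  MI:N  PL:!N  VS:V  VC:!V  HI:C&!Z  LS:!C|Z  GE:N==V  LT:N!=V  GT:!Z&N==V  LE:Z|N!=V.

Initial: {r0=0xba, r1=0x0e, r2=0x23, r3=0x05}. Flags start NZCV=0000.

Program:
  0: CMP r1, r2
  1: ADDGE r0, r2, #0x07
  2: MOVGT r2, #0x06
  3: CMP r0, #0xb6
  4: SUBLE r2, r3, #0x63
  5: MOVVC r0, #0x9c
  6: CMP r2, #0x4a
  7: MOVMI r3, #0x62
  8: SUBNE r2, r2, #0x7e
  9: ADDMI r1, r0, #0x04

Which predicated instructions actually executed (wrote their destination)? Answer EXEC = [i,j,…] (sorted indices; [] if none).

EXEC = [5,7,8,9]

0: ✓ CMP  NZCV=1000
1: · ADDGE
2: · MOVGT
3: ✓ CMP  NZCV=0010
4: · SUBLE
5: ✓ MOVVC  r0←0x9c
6: ✓ CMP  NZCV=1000
7: ✓ MOVMI  r3←0x62
8: ✓ SUBNE  r2←0xa5
9: ✓ ADDMI  r1←0xa0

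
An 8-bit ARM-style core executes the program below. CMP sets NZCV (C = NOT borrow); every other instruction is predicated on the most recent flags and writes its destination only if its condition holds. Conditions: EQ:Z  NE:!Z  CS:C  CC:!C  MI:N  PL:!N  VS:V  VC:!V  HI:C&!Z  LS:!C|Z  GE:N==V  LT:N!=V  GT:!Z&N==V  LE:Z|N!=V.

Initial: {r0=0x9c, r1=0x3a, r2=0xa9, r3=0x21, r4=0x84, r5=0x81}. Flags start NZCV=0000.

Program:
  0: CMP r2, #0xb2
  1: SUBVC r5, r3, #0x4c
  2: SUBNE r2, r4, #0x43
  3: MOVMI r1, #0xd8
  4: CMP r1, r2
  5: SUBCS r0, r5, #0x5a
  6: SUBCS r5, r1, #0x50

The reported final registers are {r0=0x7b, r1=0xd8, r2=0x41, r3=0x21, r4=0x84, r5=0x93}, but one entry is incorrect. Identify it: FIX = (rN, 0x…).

FIX = (r5, 0x88)

[0] flags=1000 → (cmp)
[1] flags=1000 VC?T → r5=0xd5
[2] flags=1000 NE?T → r2=0x41
[3] flags=1000 MI?T → r1=0xd8
[4] flags=1010 → (cmp)
[5] flags=1010 CS?T → r0=0x7b
[6] flags=1010 CS?T → r5=0x88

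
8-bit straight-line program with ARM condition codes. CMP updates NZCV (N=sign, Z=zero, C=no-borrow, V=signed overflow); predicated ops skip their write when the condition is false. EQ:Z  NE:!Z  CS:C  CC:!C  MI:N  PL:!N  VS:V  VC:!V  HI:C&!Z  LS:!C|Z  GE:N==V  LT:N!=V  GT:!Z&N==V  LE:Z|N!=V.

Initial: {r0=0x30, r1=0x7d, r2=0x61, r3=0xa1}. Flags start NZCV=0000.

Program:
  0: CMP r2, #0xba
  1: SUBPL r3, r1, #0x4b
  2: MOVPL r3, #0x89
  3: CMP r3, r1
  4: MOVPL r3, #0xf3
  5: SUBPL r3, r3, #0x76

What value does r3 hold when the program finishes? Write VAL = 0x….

VAL = 0x7d

[0] flags=1001 → (cmp)
[1] flags=1001 PL?F → skip
[2] flags=1001 PL?F → skip
[3] flags=0011 → (cmp)
[4] flags=0011 PL?T → r3=0xf3
[5] flags=0011 PL?T → r3=0x7d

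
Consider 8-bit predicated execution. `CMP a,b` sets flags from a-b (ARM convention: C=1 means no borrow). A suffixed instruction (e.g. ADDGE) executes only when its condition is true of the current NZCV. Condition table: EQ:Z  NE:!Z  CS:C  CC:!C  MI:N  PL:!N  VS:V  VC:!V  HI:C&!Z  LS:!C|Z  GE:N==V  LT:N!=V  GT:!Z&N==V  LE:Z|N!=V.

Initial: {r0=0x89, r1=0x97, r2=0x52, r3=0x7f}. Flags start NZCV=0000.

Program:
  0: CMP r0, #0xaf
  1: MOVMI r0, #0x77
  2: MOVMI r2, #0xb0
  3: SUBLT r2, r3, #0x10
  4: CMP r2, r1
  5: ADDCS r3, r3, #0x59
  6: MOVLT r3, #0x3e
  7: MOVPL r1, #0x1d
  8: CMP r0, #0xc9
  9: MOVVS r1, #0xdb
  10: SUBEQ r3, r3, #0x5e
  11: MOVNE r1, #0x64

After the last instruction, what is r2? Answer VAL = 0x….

VAL = 0x6f

0: ✓ CMP  NZCV=1000
1: ✓ MOVMI  r0←0x77
2: ✓ MOVMI  r2←0xb0
3: ✓ SUBLT  r2←0x6f
4: ✓ CMP  NZCV=1001
5: · ADDCS
6: · MOVLT
7: · MOVPL
8: ✓ CMP  NZCV=1001
9: ✓ MOVVS  r1←0xdb
10: · SUBEQ
11: ✓ MOVNE  r1←0x64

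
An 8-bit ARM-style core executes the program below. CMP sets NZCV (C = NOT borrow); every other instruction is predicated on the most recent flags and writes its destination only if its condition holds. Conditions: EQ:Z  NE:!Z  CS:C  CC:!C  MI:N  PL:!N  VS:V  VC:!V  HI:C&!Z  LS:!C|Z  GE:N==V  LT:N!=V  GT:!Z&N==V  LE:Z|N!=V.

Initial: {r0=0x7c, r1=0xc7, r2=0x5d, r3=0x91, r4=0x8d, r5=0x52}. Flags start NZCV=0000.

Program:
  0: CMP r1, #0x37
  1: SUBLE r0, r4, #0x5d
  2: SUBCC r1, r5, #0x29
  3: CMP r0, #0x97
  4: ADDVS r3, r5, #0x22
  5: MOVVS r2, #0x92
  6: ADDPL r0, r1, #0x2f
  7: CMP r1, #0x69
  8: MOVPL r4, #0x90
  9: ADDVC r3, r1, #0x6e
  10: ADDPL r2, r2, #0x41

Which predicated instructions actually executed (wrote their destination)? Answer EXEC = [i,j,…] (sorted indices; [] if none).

[0] flags=1010 → (cmp)
[1] flags=1010 LE?T → r0=0x30
[2] flags=1010 CC?F → skip
[3] flags=1001 → (cmp)
[4] flags=1001 VS?T → r3=0x74
[5] flags=1001 VS?T → r2=0x92
[6] flags=1001 PL?F → skip
[7] flags=0011 → (cmp)
[8] flags=0011 PL?T → r4=0x90
[9] flags=0011 VC?F → skip
[10] flags=0011 PL?T → r2=0xd3

EXEC = [1,4,5,8,10]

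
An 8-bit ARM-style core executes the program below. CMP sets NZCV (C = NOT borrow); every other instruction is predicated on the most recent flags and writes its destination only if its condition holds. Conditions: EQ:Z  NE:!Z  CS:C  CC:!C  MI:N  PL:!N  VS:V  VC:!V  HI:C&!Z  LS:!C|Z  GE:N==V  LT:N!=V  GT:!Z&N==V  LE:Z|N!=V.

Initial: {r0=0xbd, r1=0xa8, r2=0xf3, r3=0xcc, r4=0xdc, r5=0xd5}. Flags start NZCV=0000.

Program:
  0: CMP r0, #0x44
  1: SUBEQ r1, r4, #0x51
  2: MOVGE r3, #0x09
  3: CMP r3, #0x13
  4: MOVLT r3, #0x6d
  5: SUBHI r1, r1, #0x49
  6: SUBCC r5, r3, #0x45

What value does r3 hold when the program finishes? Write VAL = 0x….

0: ✓ CMP  NZCV=0011
1: · SUBEQ
2: · MOVGE
3: ✓ CMP  NZCV=1010
4: ✓ MOVLT  r3←0x6d
5: ✓ SUBHI  r1←0x5f
6: · SUBCC

VAL = 0x6d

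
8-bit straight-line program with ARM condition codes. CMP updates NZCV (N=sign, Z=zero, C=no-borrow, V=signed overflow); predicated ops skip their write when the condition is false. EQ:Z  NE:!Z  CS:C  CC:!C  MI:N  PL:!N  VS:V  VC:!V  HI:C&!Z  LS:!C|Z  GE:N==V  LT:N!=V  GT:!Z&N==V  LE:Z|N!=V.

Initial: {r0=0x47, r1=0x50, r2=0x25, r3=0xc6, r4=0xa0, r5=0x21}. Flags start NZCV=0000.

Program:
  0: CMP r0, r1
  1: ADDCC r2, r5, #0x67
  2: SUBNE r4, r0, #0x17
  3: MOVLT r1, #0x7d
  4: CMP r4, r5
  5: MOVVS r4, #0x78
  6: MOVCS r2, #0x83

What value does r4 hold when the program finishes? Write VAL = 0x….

0: ✓ CMP  NZCV=1000
1: ✓ ADDCC  r2←0x88
2: ✓ SUBNE  r4←0x30
3: ✓ MOVLT  r1←0x7d
4: ✓ CMP  NZCV=0010
5: · MOVVS
6: ✓ MOVCS  r2←0x83

VAL = 0x30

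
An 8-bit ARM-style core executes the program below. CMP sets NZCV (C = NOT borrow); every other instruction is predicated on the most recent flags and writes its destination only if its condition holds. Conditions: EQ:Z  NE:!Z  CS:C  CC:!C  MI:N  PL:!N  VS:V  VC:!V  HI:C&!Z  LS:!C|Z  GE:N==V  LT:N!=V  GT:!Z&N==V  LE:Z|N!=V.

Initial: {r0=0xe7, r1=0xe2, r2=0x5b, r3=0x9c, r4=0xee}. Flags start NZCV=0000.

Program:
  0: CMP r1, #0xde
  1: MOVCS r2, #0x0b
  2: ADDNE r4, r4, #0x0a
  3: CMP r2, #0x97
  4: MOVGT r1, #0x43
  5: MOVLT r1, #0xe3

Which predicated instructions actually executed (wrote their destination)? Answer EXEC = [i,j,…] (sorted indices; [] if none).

[0] flags=0010 → (cmp)
[1] flags=0010 CS?T → r2=0x0b
[2] flags=0010 NE?T → r4=0xf8
[3] flags=0000 → (cmp)
[4] flags=0000 GT?T → r1=0x43
[5] flags=0000 LT?F → skip

EXEC = [1,2,4]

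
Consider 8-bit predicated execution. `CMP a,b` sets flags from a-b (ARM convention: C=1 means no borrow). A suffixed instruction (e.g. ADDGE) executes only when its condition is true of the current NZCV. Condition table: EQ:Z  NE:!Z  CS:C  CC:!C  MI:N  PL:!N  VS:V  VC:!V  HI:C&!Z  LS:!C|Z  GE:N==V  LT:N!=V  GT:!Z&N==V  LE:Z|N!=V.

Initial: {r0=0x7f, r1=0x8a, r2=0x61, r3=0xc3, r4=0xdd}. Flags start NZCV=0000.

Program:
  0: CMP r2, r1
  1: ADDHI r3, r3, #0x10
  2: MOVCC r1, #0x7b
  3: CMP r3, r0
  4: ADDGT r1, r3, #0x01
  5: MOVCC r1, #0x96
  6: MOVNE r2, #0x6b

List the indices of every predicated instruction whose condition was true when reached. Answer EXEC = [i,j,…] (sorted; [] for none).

0: ✓ CMP  NZCV=1001
1: · ADDHI
2: ✓ MOVCC  r1←0x7b
3: ✓ CMP  NZCV=0011
4: · ADDGT
5: · MOVCC
6: ✓ MOVNE  r2←0x6b

EXEC = [2,6]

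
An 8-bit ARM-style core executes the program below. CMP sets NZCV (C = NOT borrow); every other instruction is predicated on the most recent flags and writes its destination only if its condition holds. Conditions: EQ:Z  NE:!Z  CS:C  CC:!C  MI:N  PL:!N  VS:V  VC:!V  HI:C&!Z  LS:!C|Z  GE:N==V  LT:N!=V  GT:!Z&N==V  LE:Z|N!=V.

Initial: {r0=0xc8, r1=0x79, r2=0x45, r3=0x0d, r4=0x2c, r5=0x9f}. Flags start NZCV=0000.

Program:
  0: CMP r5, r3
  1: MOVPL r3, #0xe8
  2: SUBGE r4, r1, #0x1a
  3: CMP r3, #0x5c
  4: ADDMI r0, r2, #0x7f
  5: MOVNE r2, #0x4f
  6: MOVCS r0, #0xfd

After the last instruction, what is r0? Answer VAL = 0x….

[0] flags=1010 → (cmp)
[1] flags=1010 PL?F → skip
[2] flags=1010 GE?F → skip
[3] flags=1000 → (cmp)
[4] flags=1000 MI?T → r0=0xc4
[5] flags=1000 NE?T → r2=0x4f
[6] flags=1000 CS?F → skip

VAL = 0xc4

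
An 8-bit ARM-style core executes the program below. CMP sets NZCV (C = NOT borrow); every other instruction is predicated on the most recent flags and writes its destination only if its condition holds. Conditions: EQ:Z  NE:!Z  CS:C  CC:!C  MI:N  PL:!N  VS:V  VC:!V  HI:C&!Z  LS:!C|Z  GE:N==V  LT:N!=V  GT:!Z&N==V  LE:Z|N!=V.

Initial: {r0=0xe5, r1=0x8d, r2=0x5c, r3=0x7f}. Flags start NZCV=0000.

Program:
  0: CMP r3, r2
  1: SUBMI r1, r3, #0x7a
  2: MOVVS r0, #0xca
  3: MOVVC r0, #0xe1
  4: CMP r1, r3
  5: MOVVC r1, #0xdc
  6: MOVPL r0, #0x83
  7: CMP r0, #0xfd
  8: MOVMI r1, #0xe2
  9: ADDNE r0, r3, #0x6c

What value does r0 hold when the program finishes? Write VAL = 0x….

0: ✓ CMP  NZCV=0010
1: · SUBMI
2: · MOVVS
3: ✓ MOVVC  r0←0xe1
4: ✓ CMP  NZCV=0011
5: · MOVVC
6: ✓ MOVPL  r0←0x83
7: ✓ CMP  NZCV=1000
8: ✓ MOVMI  r1←0xe2
9: ✓ ADDNE  r0←0xeb

VAL = 0xeb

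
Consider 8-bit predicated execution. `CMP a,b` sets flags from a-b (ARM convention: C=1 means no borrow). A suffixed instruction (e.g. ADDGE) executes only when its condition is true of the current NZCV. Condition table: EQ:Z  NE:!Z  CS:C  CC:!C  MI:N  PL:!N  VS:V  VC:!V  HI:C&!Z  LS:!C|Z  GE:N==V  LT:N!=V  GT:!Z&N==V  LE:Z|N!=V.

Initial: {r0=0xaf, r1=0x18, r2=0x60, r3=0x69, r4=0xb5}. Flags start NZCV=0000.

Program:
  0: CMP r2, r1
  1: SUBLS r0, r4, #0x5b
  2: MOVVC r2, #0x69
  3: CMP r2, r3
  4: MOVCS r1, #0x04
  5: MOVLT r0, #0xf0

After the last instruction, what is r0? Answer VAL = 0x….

VAL = 0xaf

[0] flags=0010 → (cmp)
[1] flags=0010 LS?F → skip
[2] flags=0010 VC?T → r2=0x69
[3] flags=0110 → (cmp)
[4] flags=0110 CS?T → r1=0x04
[5] flags=0110 LT?F → skip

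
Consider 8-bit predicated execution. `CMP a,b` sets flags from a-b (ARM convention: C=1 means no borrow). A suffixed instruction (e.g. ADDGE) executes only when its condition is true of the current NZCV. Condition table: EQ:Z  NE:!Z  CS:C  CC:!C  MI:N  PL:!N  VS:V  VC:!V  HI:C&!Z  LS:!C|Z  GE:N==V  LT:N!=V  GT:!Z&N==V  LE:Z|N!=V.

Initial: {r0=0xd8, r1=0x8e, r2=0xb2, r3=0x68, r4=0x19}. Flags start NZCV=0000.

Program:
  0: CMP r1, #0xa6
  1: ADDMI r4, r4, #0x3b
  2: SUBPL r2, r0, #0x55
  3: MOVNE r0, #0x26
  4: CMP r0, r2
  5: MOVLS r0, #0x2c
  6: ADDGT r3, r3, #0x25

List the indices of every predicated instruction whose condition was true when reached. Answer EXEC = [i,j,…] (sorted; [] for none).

[0] flags=1000 → (cmp)
[1] flags=1000 MI?T → r4=0x54
[2] flags=1000 PL?F → skip
[3] flags=1000 NE?T → r0=0x26
[4] flags=0000 → (cmp)
[5] flags=0000 LS?T → r0=0x2c
[6] flags=0000 GT?T → r3=0x8d

EXEC = [1,3,5,6]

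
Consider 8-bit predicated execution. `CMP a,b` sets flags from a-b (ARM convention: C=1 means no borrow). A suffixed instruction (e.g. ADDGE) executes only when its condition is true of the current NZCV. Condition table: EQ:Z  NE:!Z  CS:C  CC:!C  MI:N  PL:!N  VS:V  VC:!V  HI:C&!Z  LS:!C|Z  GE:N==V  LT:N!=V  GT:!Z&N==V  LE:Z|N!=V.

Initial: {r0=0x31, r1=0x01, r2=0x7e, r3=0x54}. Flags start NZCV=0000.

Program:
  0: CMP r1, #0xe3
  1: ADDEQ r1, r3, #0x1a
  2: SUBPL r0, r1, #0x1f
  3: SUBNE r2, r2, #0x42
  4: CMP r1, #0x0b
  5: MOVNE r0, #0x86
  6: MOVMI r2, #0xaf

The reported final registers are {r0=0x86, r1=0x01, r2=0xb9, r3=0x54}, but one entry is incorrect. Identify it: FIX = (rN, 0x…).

FIX = (r2, 0xaf)

0: ✓ CMP  NZCV=0000
1: · ADDEQ
2: ✓ SUBPL  r0←0xe2
3: ✓ SUBNE  r2←0x3c
4: ✓ CMP  NZCV=1000
5: ✓ MOVNE  r0←0x86
6: ✓ MOVMI  r2←0xaf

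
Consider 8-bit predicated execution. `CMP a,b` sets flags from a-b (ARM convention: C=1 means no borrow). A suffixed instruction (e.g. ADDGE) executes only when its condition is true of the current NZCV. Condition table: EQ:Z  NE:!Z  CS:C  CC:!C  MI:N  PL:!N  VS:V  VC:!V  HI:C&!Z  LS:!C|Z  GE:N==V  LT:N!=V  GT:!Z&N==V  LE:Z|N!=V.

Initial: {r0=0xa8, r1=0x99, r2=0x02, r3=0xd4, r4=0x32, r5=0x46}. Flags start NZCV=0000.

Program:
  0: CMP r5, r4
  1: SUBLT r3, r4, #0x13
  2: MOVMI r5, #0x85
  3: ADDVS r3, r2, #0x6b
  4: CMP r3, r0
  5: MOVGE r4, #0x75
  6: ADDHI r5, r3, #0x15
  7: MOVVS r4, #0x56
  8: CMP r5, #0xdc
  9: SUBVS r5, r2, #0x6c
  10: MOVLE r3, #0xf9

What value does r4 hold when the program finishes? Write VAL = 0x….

VAL = 0x75

0: ✓ CMP  NZCV=0010
1: · SUBLT
2: · MOVMI
3: · ADDVS
4: ✓ CMP  NZCV=0010
5: ✓ MOVGE  r4←0x75
6: ✓ ADDHI  r5←0xe9
7: · MOVVS
8: ✓ CMP  NZCV=0010
9: · SUBVS
10: · MOVLE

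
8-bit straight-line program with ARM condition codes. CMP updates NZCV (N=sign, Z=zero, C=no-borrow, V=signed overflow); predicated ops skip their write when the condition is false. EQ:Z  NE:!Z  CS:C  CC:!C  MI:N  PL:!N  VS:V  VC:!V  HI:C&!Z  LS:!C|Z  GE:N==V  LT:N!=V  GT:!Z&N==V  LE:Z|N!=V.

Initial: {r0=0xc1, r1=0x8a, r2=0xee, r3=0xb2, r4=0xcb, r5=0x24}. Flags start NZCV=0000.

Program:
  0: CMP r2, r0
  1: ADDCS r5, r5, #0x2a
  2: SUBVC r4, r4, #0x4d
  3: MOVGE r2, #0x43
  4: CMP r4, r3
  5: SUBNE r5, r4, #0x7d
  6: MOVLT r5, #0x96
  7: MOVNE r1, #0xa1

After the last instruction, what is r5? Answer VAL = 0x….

VAL = 0x01

0: ✓ CMP  NZCV=0010
1: ✓ ADDCS  r5←0x4e
2: ✓ SUBVC  r4←0x7e
3: ✓ MOVGE  r2←0x43
4: ✓ CMP  NZCV=1001
5: ✓ SUBNE  r5←0x01
6: · MOVLT
7: ✓ MOVNE  r1←0xa1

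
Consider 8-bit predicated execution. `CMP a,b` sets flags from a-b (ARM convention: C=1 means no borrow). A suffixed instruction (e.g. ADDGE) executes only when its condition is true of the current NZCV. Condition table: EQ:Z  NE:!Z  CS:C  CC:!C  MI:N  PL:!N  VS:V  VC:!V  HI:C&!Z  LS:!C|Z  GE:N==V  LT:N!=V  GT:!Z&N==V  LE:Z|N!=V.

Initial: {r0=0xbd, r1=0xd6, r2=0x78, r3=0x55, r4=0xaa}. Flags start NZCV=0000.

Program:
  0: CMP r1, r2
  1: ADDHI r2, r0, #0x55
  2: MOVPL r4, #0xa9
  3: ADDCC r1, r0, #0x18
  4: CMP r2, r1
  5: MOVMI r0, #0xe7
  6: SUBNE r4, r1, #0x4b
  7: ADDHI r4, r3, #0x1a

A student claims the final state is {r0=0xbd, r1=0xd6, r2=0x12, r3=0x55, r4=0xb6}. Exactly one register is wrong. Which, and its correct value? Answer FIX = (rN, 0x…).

0: ✓ CMP  NZCV=0011
1: ✓ ADDHI  r2←0x12
2: ✓ MOVPL  r4←0xa9
3: · ADDCC
4: ✓ CMP  NZCV=0000
5: · MOVMI
6: ✓ SUBNE  r4←0x8b
7: · ADDHI

FIX = (r4, 0x8b)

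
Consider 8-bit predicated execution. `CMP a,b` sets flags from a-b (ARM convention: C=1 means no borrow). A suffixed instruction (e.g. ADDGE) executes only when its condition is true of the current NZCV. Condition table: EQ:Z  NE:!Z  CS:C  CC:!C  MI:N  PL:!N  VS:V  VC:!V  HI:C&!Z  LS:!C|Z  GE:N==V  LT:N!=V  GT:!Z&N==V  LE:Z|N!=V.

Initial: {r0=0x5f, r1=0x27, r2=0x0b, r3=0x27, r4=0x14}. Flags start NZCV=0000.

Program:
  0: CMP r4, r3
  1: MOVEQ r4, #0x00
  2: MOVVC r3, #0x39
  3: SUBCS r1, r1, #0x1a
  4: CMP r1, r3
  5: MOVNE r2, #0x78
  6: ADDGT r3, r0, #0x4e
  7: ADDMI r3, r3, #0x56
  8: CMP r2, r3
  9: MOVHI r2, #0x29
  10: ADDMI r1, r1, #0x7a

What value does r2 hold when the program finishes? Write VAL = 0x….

0: ✓ CMP  NZCV=1000
1: · MOVEQ
2: ✓ MOVVC  r3←0x39
3: · SUBCS
4: ✓ CMP  NZCV=1000
5: ✓ MOVNE  r2←0x78
6: · ADDGT
7: ✓ ADDMI  r3←0x8f
8: ✓ CMP  NZCV=1001
9: · MOVHI
10: ✓ ADDMI  r1←0xa1

VAL = 0x78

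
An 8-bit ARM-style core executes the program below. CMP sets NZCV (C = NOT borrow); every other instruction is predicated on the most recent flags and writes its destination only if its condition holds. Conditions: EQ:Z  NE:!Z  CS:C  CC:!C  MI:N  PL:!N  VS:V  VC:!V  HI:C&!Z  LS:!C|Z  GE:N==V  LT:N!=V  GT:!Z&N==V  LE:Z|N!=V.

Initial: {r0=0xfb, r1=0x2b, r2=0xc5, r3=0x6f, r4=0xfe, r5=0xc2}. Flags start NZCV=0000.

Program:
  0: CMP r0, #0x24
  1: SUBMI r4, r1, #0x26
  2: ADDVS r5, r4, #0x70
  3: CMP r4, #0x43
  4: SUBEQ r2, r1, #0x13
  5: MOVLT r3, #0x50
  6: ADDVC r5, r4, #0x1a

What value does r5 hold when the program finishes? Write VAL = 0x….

0: ✓ CMP  NZCV=1010
1: ✓ SUBMI  r4←0x05
2: · ADDVS
3: ✓ CMP  NZCV=1000
4: · SUBEQ
5: ✓ MOVLT  r3←0x50
6: ✓ ADDVC  r5←0x1f

VAL = 0x1f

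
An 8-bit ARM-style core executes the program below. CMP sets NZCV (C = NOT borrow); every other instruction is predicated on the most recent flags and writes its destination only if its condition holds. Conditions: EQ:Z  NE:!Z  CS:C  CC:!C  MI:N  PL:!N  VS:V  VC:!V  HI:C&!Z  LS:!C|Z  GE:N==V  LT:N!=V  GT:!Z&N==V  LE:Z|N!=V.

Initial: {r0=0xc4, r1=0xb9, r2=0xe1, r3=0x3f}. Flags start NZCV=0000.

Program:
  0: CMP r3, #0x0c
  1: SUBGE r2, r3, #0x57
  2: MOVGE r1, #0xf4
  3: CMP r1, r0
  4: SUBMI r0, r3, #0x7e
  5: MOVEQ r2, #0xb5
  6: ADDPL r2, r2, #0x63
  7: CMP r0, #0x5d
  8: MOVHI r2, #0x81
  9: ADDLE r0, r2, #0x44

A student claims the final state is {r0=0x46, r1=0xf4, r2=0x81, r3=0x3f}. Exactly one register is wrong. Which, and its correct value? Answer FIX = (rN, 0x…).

[0] flags=0010 → (cmp)
[1] flags=0010 GE?T → r2=0xe8
[2] flags=0010 GE?T → r1=0xf4
[3] flags=0010 → (cmp)
[4] flags=0010 MI?F → skip
[5] flags=0010 EQ?F → skip
[6] flags=0010 PL?T → r2=0x4b
[7] flags=0011 → (cmp)
[8] flags=0011 HI?T → r2=0x81
[9] flags=0011 LE?T → r0=0xc5

FIX = (r0, 0xc5)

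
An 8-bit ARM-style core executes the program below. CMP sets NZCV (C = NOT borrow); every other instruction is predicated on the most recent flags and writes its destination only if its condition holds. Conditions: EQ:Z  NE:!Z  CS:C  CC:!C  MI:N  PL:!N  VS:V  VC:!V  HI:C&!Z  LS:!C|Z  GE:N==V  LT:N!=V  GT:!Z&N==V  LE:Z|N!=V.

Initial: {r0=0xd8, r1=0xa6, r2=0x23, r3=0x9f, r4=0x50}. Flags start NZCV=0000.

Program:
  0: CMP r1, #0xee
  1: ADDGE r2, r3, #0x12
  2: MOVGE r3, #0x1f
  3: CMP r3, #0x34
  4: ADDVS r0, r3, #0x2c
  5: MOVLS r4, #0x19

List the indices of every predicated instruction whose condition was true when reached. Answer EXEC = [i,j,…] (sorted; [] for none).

[0] flags=1000 → (cmp)
[1] flags=1000 GE?F → skip
[2] flags=1000 GE?F → skip
[3] flags=0011 → (cmp)
[4] flags=0011 VS?T → r0=0xcb
[5] flags=0011 LS?F → skip

EXEC = [4]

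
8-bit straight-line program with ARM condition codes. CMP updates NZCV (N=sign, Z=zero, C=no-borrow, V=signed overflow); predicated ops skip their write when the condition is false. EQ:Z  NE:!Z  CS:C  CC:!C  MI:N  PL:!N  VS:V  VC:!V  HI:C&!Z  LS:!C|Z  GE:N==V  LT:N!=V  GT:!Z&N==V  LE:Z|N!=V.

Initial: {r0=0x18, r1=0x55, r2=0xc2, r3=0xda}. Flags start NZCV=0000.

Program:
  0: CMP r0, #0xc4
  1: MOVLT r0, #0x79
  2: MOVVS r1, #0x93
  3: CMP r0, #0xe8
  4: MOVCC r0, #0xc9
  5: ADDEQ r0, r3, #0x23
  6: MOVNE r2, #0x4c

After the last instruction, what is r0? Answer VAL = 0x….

VAL = 0xc9

[0] flags=0000 → (cmp)
[1] flags=0000 LT?F → skip
[2] flags=0000 VS?F → skip
[3] flags=0000 → (cmp)
[4] flags=0000 CC?T → r0=0xc9
[5] flags=0000 EQ?F → skip
[6] flags=0000 NE?T → r2=0x4c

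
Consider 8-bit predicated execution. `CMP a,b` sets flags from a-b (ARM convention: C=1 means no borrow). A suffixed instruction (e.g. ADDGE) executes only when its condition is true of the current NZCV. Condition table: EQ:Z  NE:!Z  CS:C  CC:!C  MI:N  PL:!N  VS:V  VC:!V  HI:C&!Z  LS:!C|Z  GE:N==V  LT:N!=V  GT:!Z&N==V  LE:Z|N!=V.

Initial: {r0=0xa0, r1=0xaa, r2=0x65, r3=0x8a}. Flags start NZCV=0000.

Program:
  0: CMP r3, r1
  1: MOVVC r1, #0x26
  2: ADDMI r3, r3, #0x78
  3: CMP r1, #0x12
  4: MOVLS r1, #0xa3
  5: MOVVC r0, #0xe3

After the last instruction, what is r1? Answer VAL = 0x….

VAL = 0x26

0: ✓ CMP  NZCV=1000
1: ✓ MOVVC  r1←0x26
2: ✓ ADDMI  r3←0x02
3: ✓ CMP  NZCV=0010
4: · MOVLS
5: ✓ MOVVC  r0←0xe3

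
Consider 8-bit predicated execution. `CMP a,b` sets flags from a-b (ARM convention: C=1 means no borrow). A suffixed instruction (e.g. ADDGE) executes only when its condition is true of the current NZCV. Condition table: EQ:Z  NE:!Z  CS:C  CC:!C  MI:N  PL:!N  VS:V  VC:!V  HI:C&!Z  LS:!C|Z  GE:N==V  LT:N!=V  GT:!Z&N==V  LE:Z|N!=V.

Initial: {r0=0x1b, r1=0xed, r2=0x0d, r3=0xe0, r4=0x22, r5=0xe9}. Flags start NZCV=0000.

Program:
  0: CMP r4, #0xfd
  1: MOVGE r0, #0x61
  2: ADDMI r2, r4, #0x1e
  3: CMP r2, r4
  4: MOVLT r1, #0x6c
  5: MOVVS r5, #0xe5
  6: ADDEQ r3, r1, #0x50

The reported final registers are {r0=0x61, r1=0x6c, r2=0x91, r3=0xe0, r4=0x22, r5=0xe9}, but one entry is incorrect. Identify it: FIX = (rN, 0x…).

0: ✓ CMP  NZCV=0000
1: ✓ MOVGE  r0←0x61
2: · ADDMI
3: ✓ CMP  NZCV=1000
4: ✓ MOVLT  r1←0x6c
5: · MOVVS
6: · ADDEQ

FIX = (r2, 0x0d)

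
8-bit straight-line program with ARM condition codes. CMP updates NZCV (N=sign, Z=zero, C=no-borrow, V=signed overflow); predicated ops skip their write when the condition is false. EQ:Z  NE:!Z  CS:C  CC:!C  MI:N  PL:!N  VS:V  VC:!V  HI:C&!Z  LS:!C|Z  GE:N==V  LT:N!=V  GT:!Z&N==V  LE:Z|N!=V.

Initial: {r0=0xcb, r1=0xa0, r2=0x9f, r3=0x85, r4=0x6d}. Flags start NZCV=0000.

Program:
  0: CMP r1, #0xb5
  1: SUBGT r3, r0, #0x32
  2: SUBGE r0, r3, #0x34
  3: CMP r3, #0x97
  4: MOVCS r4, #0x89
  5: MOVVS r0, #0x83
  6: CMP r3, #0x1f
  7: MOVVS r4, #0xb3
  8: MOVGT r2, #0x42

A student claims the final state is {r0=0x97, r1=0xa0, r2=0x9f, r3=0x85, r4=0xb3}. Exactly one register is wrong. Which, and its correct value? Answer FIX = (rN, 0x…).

0: ✓ CMP  NZCV=1000
1: · SUBGT
2: · SUBGE
3: ✓ CMP  NZCV=1000
4: · MOVCS
5: · MOVVS
6: ✓ CMP  NZCV=0011
7: ✓ MOVVS  r4←0xb3
8: · MOVGT

FIX = (r0, 0xcb)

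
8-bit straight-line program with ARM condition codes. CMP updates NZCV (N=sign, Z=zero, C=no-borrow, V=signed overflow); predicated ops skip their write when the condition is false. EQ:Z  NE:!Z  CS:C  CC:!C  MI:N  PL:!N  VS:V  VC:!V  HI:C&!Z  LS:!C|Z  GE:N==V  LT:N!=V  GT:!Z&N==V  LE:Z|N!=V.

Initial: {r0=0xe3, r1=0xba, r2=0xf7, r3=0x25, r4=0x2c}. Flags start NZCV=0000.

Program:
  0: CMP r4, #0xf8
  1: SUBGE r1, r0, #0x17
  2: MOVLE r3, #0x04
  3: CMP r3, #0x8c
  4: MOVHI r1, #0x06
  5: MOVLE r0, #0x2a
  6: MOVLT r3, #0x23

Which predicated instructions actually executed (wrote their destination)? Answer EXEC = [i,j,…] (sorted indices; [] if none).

0: ✓ CMP  NZCV=0000
1: ✓ SUBGE  r1←0xcc
2: · MOVLE
3: ✓ CMP  NZCV=1001
4: · MOVHI
5: · MOVLE
6: · MOVLT

EXEC = [1]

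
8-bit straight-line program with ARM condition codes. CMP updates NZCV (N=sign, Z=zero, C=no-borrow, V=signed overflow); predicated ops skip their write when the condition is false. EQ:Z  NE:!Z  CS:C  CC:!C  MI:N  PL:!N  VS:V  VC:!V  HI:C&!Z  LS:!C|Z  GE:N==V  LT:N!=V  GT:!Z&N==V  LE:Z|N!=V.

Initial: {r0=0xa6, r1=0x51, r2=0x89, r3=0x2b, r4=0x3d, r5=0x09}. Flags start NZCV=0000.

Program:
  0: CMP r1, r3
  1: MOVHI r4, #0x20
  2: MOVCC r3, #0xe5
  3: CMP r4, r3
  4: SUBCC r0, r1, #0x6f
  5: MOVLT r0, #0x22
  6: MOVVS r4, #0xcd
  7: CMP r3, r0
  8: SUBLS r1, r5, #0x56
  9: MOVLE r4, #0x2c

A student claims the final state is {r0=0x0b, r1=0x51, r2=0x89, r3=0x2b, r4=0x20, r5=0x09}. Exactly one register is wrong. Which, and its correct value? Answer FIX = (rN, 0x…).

FIX = (r0, 0x22)

0: ✓ CMP  NZCV=0010
1: ✓ MOVHI  r4←0x20
2: · MOVCC
3: ✓ CMP  NZCV=1000
4: ✓ SUBCC  r0←0xe2
5: ✓ MOVLT  r0←0x22
6: · MOVVS
7: ✓ CMP  NZCV=0010
8: · SUBLS
9: · MOVLE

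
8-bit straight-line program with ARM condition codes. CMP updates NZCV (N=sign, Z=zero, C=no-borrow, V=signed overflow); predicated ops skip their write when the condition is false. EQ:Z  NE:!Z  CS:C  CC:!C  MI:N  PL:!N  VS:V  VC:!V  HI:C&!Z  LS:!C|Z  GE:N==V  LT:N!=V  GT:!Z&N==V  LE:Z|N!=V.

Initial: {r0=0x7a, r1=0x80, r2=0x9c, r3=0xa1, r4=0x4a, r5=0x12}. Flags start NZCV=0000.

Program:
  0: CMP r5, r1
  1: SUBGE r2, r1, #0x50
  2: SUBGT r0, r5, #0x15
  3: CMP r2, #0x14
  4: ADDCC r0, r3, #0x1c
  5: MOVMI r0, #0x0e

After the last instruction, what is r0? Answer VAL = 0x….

VAL = 0xfd

0: ✓ CMP  NZCV=1001
1: ✓ SUBGE  r2←0x30
2: ✓ SUBGT  r0←0xfd
3: ✓ CMP  NZCV=0010
4: · ADDCC
5: · MOVMI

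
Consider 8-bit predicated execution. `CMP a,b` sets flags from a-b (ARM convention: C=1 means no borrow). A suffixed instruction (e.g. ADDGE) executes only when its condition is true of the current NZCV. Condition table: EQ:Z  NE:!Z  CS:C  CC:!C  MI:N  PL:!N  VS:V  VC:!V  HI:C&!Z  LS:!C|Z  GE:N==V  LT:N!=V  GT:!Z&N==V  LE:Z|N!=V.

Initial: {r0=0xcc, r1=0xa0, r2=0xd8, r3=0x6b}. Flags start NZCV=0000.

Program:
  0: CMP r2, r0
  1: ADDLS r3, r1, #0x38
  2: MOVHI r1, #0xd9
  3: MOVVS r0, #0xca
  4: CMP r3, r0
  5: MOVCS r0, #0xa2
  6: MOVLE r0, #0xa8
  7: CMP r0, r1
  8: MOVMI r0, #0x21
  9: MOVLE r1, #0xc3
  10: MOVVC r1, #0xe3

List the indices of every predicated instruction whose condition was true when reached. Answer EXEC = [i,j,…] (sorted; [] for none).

[0] flags=0010 → (cmp)
[1] flags=0010 LS?F → skip
[2] flags=0010 HI?T → r1=0xd9
[3] flags=0010 VS?F → skip
[4] flags=1001 → (cmp)
[5] flags=1001 CS?F → skip
[6] flags=1001 LE?F → skip
[7] flags=1000 → (cmp)
[8] flags=1000 MI?T → r0=0x21
[9] flags=1000 LE?T → r1=0xc3
[10] flags=1000 VC?T → r1=0xe3

EXEC = [2,8,9,10]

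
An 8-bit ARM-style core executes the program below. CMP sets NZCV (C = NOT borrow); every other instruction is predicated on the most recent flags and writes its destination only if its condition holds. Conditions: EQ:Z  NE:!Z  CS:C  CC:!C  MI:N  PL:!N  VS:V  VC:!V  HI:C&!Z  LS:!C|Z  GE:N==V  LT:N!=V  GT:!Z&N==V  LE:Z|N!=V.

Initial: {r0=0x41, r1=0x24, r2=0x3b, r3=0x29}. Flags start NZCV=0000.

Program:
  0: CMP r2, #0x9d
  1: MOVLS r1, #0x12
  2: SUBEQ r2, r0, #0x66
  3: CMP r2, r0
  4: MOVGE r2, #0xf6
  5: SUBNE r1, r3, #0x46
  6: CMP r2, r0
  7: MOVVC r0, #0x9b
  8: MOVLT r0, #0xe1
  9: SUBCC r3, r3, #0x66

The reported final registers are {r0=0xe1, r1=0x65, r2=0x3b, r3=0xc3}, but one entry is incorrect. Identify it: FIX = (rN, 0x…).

0: ✓ CMP  NZCV=1001
1: ✓ MOVLS  r1←0x12
2: · SUBEQ
3: ✓ CMP  NZCV=1000
4: · MOVGE
5: ✓ SUBNE  r1←0xe3
6: ✓ CMP  NZCV=1000
7: ✓ MOVVC  r0←0x9b
8: ✓ MOVLT  r0←0xe1
9: ✓ SUBCC  r3←0xc3

FIX = (r1, 0xe3)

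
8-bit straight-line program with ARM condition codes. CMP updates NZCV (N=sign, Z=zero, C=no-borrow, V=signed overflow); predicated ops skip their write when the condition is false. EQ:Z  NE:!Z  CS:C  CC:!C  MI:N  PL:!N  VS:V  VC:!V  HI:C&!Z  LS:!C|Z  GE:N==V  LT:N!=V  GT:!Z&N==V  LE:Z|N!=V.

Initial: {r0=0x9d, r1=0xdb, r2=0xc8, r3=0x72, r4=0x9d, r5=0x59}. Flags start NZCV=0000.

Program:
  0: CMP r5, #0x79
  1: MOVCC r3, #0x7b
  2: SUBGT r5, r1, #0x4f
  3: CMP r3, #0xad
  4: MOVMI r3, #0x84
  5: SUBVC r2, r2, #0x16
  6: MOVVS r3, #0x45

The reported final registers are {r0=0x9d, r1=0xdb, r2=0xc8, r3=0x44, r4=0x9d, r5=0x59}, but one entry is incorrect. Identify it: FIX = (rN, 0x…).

FIX = (r3, 0x45)

0: ✓ CMP  NZCV=1000
1: ✓ MOVCC  r3←0x7b
2: · SUBGT
3: ✓ CMP  NZCV=1001
4: ✓ MOVMI  r3←0x84
5: · SUBVC
6: ✓ MOVVS  r3←0x45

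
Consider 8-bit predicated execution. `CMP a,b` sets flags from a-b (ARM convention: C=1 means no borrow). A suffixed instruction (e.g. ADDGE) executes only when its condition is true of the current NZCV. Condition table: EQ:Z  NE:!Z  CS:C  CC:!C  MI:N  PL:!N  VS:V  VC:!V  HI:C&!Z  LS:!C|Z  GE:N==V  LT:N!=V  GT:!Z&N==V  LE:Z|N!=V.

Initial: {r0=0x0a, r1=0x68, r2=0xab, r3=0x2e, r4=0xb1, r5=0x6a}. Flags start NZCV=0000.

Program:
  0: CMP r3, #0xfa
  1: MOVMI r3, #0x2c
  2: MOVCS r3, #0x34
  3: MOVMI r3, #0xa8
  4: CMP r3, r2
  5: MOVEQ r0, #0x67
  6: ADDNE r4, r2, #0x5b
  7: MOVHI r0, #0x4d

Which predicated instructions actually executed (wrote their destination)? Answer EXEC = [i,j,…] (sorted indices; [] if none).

EXEC = [6]

[0] flags=0000 → (cmp)
[1] flags=0000 MI?F → skip
[2] flags=0000 CS?F → skip
[3] flags=0000 MI?F → skip
[4] flags=1001 → (cmp)
[5] flags=1001 EQ?F → skip
[6] flags=1001 NE?T → r4=0x06
[7] flags=1001 HI?F → skip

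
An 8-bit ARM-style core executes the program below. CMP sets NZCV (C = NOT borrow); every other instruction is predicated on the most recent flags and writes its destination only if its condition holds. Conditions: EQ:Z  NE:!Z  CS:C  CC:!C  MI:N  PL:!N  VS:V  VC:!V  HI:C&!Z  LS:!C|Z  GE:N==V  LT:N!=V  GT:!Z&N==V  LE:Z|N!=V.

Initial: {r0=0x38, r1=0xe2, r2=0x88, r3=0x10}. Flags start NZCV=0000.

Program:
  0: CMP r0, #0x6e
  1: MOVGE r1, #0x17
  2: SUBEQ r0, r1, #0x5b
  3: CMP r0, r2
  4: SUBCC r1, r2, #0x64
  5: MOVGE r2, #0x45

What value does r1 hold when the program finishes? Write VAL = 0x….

VAL = 0x24

[0] flags=1000 → (cmp)
[1] flags=1000 GE?F → skip
[2] flags=1000 EQ?F → skip
[3] flags=1001 → (cmp)
[4] flags=1001 CC?T → r1=0x24
[5] flags=1001 GE?T → r2=0x45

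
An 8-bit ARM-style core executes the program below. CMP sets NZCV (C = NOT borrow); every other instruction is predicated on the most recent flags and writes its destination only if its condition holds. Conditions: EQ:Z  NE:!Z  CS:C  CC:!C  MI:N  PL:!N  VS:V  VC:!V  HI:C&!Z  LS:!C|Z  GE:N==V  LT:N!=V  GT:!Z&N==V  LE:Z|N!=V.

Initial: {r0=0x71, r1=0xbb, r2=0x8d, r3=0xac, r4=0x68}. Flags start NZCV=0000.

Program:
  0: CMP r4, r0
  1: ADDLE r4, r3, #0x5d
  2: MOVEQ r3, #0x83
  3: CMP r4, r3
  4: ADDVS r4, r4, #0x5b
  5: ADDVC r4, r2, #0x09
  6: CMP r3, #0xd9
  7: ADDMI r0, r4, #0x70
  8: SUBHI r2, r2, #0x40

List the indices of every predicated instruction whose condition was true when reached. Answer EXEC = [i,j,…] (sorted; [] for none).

0: ✓ CMP  NZCV=1000
1: ✓ ADDLE  r4←0x09
2: · MOVEQ
3: ✓ CMP  NZCV=0000
4: · ADDVS
5: ✓ ADDVC  r4←0x96
6: ✓ CMP  NZCV=1000
7: ✓ ADDMI  r0←0x06
8: · SUBHI

EXEC = [1,5,7]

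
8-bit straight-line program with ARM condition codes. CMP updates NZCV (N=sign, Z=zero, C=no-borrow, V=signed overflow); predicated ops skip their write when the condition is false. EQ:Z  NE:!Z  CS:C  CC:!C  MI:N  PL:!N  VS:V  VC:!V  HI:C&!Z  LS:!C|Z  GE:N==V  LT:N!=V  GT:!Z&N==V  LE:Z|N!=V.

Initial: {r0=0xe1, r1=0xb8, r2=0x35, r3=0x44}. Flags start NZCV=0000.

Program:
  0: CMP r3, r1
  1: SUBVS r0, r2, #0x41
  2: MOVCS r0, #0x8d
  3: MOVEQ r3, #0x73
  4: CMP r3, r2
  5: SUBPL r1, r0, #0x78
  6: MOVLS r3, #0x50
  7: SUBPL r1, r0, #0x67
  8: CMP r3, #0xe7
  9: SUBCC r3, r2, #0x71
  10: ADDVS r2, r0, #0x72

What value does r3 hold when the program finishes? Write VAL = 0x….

0: ✓ CMP  NZCV=1001
1: ✓ SUBVS  r0←0xf4
2: · MOVCS
3: · MOVEQ
4: ✓ CMP  NZCV=0010
5: ✓ SUBPL  r1←0x7c
6: · MOVLS
7: ✓ SUBPL  r1←0x8d
8: ✓ CMP  NZCV=0000
9: ✓ SUBCC  r3←0xc4
10: · ADDVS

VAL = 0xc4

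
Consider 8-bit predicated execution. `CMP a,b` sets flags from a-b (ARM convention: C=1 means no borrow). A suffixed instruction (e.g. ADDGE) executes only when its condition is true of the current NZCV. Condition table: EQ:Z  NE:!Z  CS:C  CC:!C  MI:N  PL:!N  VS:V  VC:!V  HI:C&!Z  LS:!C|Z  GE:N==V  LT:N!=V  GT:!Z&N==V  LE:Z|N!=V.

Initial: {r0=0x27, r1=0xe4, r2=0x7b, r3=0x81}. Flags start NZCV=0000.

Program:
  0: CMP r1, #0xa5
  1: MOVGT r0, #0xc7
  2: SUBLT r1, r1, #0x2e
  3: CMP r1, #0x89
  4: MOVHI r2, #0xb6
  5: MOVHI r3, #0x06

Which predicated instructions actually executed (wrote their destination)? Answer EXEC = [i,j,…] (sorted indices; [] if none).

[0] flags=0010 → (cmp)
[1] flags=0010 GT?T → r0=0xc7
[2] flags=0010 LT?F → skip
[3] flags=0010 → (cmp)
[4] flags=0010 HI?T → r2=0xb6
[5] flags=0010 HI?T → r3=0x06

EXEC = [1,4,5]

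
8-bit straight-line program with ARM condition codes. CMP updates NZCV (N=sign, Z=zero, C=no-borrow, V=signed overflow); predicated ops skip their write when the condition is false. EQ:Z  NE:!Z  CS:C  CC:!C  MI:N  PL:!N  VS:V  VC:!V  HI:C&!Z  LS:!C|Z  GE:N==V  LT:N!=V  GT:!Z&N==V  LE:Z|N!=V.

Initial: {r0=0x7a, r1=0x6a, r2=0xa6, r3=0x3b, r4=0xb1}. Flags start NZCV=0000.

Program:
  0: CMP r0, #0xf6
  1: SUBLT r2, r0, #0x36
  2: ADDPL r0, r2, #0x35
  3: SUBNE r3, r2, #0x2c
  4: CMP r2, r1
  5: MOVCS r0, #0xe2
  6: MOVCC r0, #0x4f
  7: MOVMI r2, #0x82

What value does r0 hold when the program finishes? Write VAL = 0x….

VAL = 0xe2

0: ✓ CMP  NZCV=1001
1: · SUBLT
2: · ADDPL
3: ✓ SUBNE  r3←0x7a
4: ✓ CMP  NZCV=0011
5: ✓ MOVCS  r0←0xe2
6: · MOVCC
7: · MOVMI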